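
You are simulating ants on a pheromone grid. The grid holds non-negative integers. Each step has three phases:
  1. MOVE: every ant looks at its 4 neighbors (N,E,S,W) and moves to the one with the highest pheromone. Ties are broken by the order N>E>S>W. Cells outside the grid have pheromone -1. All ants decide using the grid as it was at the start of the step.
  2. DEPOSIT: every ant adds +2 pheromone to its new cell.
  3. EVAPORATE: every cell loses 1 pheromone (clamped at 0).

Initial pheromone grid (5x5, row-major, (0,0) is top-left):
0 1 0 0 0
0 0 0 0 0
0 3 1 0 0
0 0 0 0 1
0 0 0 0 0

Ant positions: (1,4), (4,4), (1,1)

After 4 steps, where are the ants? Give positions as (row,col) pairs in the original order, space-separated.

Step 1: ant0:(1,4)->N->(0,4) | ant1:(4,4)->N->(3,4) | ant2:(1,1)->S->(2,1)
  grid max=4 at (2,1)
Step 2: ant0:(0,4)->S->(1,4) | ant1:(3,4)->N->(2,4) | ant2:(2,1)->N->(1,1)
  grid max=3 at (2,1)
Step 3: ant0:(1,4)->S->(2,4) | ant1:(2,4)->N->(1,4) | ant2:(1,1)->S->(2,1)
  grid max=4 at (2,1)
Step 4: ant0:(2,4)->N->(1,4) | ant1:(1,4)->S->(2,4) | ant2:(2,1)->N->(1,1)
  grid max=3 at (1,4)

(1,4) (2,4) (1,1)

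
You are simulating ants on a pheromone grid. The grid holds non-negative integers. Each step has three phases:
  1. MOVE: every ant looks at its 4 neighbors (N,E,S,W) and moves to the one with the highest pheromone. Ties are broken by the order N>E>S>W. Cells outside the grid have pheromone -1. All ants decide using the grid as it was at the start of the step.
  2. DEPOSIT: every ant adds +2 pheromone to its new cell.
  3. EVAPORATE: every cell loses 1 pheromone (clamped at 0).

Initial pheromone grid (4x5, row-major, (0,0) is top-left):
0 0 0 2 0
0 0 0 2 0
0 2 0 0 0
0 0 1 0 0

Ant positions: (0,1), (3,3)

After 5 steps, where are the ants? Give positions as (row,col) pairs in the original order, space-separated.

Step 1: ant0:(0,1)->E->(0,2) | ant1:(3,3)->W->(3,2)
  grid max=2 at (3,2)
Step 2: ant0:(0,2)->E->(0,3) | ant1:(3,2)->N->(2,2)
  grid max=2 at (0,3)
Step 3: ant0:(0,3)->E->(0,4) | ant1:(2,2)->S->(3,2)
  grid max=2 at (3,2)
Step 4: ant0:(0,4)->W->(0,3) | ant1:(3,2)->N->(2,2)
  grid max=2 at (0,3)
Step 5: ant0:(0,3)->E->(0,4) | ant1:(2,2)->S->(3,2)
  grid max=2 at (3,2)

(0,4) (3,2)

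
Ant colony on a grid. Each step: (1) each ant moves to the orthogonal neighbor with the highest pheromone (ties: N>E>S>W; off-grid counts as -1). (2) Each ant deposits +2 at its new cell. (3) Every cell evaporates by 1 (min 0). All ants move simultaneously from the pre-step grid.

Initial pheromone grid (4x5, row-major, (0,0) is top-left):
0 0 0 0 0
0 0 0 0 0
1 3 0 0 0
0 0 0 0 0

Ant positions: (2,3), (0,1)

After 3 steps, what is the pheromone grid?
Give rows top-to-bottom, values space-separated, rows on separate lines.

After step 1: ants at (1,3),(0,2)
  0 0 1 0 0
  0 0 0 1 0
  0 2 0 0 0
  0 0 0 0 0
After step 2: ants at (0,3),(0,3)
  0 0 0 3 0
  0 0 0 0 0
  0 1 0 0 0
  0 0 0 0 0
After step 3: ants at (0,4),(0,4)
  0 0 0 2 3
  0 0 0 0 0
  0 0 0 0 0
  0 0 0 0 0

0 0 0 2 3
0 0 0 0 0
0 0 0 0 0
0 0 0 0 0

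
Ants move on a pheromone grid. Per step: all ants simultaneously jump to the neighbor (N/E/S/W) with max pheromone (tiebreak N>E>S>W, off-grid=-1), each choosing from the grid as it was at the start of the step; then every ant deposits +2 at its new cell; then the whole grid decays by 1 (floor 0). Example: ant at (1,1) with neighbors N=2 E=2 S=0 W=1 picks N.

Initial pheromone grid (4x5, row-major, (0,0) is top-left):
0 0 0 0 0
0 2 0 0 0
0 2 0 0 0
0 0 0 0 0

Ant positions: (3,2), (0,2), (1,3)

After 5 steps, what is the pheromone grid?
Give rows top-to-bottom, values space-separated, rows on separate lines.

After step 1: ants at (2,2),(0,3),(0,3)
  0 0 0 3 0
  0 1 0 0 0
  0 1 1 0 0
  0 0 0 0 0
After step 2: ants at (2,1),(0,4),(0,4)
  0 0 0 2 3
  0 0 0 0 0
  0 2 0 0 0
  0 0 0 0 0
After step 3: ants at (1,1),(0,3),(0,3)
  0 0 0 5 2
  0 1 0 0 0
  0 1 0 0 0
  0 0 0 0 0
After step 4: ants at (2,1),(0,4),(0,4)
  0 0 0 4 5
  0 0 0 0 0
  0 2 0 0 0
  0 0 0 0 0
After step 5: ants at (1,1),(0,3),(0,3)
  0 0 0 7 4
  0 1 0 0 0
  0 1 0 0 0
  0 0 0 0 0

0 0 0 7 4
0 1 0 0 0
0 1 0 0 0
0 0 0 0 0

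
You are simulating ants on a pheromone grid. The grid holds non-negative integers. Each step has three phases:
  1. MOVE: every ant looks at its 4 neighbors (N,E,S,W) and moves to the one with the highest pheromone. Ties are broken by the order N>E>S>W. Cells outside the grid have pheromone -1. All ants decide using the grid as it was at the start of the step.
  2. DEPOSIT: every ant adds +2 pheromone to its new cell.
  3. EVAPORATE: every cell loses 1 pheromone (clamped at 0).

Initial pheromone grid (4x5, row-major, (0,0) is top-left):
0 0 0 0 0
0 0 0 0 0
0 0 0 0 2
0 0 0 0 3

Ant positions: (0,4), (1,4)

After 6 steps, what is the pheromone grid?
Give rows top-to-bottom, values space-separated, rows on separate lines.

After step 1: ants at (1,4),(2,4)
  0 0 0 0 0
  0 0 0 0 1
  0 0 0 0 3
  0 0 0 0 2
After step 2: ants at (2,4),(3,4)
  0 0 0 0 0
  0 0 0 0 0
  0 0 0 0 4
  0 0 0 0 3
After step 3: ants at (3,4),(2,4)
  0 0 0 0 0
  0 0 0 0 0
  0 0 0 0 5
  0 0 0 0 4
After step 4: ants at (2,4),(3,4)
  0 0 0 0 0
  0 0 0 0 0
  0 0 0 0 6
  0 0 0 0 5
After step 5: ants at (3,4),(2,4)
  0 0 0 0 0
  0 0 0 0 0
  0 0 0 0 7
  0 0 0 0 6
After step 6: ants at (2,4),(3,4)
  0 0 0 0 0
  0 0 0 0 0
  0 0 0 0 8
  0 0 0 0 7

0 0 0 0 0
0 0 0 0 0
0 0 0 0 8
0 0 0 0 7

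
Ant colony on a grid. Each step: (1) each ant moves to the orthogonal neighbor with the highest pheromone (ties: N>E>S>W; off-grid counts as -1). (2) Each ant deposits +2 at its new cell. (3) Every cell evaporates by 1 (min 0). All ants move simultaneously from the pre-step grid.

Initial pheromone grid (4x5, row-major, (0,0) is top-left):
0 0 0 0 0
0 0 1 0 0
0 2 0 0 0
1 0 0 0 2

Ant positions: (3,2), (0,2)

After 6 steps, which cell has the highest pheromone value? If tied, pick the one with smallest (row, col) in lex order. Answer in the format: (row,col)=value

Step 1: ant0:(3,2)->N->(2,2) | ant1:(0,2)->S->(1,2)
  grid max=2 at (1,2)
Step 2: ant0:(2,2)->N->(1,2) | ant1:(1,2)->S->(2,2)
  grid max=3 at (1,2)
Step 3: ant0:(1,2)->S->(2,2) | ant1:(2,2)->N->(1,2)
  grid max=4 at (1,2)
Step 4: ant0:(2,2)->N->(1,2) | ant1:(1,2)->S->(2,2)
  grid max=5 at (1,2)
Step 5: ant0:(1,2)->S->(2,2) | ant1:(2,2)->N->(1,2)
  grid max=6 at (1,2)
Step 6: ant0:(2,2)->N->(1,2) | ant1:(1,2)->S->(2,2)
  grid max=7 at (1,2)
Final grid:
  0 0 0 0 0
  0 0 7 0 0
  0 0 6 0 0
  0 0 0 0 0
Max pheromone 7 at (1,2)

Answer: (1,2)=7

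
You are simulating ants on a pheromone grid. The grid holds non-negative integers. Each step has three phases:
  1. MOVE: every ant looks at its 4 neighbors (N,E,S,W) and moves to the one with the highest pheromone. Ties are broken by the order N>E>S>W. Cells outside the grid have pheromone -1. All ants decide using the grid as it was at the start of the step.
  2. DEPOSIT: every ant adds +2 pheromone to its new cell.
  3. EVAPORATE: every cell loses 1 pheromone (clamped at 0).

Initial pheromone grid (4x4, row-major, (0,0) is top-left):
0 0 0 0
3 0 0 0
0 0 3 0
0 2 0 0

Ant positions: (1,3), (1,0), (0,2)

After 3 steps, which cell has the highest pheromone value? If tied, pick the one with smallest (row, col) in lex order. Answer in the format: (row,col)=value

Answer: (0,3)=5

Derivation:
Step 1: ant0:(1,3)->N->(0,3) | ant1:(1,0)->N->(0,0) | ant2:(0,2)->E->(0,3)
  grid max=3 at (0,3)
Step 2: ant0:(0,3)->S->(1,3) | ant1:(0,0)->S->(1,0) | ant2:(0,3)->S->(1,3)
  grid max=3 at (1,0)
Step 3: ant0:(1,3)->N->(0,3) | ant1:(1,0)->N->(0,0) | ant2:(1,3)->N->(0,3)
  grid max=5 at (0,3)
Final grid:
  1 0 0 5
  2 0 0 2
  0 0 0 0
  0 0 0 0
Max pheromone 5 at (0,3)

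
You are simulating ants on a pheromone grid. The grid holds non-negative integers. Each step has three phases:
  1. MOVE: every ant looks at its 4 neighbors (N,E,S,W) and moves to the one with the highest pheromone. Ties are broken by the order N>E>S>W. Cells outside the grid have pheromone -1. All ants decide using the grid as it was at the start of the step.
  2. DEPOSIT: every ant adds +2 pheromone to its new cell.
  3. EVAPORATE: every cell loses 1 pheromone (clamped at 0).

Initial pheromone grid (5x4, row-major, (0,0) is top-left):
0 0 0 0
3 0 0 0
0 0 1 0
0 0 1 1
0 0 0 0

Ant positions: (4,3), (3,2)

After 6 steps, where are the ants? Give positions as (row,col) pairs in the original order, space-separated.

Step 1: ant0:(4,3)->N->(3,3) | ant1:(3,2)->N->(2,2)
  grid max=2 at (1,0)
Step 2: ant0:(3,3)->N->(2,3) | ant1:(2,2)->N->(1,2)
  grid max=1 at (1,0)
Step 3: ant0:(2,3)->S->(3,3) | ant1:(1,2)->S->(2,2)
  grid max=2 at (2,2)
Step 4: ant0:(3,3)->N->(2,3) | ant1:(2,2)->N->(1,2)
  grid max=1 at (1,2)
Step 5: ant0:(2,3)->S->(3,3) | ant1:(1,2)->S->(2,2)
  grid max=2 at (2,2)
Step 6: ant0:(3,3)->N->(2,3) | ant1:(2,2)->N->(1,2)
  grid max=1 at (1,2)

(2,3) (1,2)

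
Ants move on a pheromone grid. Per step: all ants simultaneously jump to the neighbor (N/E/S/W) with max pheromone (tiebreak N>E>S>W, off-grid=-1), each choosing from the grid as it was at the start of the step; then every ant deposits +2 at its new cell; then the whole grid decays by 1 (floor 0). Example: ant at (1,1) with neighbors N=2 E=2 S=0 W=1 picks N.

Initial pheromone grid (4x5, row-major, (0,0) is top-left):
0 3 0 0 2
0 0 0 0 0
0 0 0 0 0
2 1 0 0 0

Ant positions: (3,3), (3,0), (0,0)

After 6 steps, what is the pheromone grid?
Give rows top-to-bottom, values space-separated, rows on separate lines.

After step 1: ants at (2,3),(3,1),(0,1)
  0 4 0 0 1
  0 0 0 0 0
  0 0 0 1 0
  1 2 0 0 0
After step 2: ants at (1,3),(3,0),(0,2)
  0 3 1 0 0
  0 0 0 1 0
  0 0 0 0 0
  2 1 0 0 0
After step 3: ants at (0,3),(3,1),(0,1)
  0 4 0 1 0
  0 0 0 0 0
  0 0 0 0 0
  1 2 0 0 0
After step 4: ants at (0,4),(3,0),(0,2)
  0 3 1 0 1
  0 0 0 0 0
  0 0 0 0 0
  2 1 0 0 0
After step 5: ants at (1,4),(3,1),(0,1)
  0 4 0 0 0
  0 0 0 0 1
  0 0 0 0 0
  1 2 0 0 0
After step 6: ants at (0,4),(3,0),(0,2)
  0 3 1 0 1
  0 0 0 0 0
  0 0 0 0 0
  2 1 0 0 0

0 3 1 0 1
0 0 0 0 0
0 0 0 0 0
2 1 0 0 0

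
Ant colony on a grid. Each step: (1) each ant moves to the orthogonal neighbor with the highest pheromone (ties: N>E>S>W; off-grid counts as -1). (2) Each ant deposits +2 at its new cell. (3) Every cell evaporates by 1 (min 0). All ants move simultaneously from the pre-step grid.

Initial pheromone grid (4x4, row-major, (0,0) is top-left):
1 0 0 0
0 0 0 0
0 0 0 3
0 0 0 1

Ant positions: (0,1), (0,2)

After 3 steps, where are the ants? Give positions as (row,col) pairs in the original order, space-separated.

Step 1: ant0:(0,1)->W->(0,0) | ant1:(0,2)->E->(0,3)
  grid max=2 at (0,0)
Step 2: ant0:(0,0)->E->(0,1) | ant1:(0,3)->S->(1,3)
  grid max=1 at (0,0)
Step 3: ant0:(0,1)->W->(0,0) | ant1:(1,3)->S->(2,3)
  grid max=2 at (0,0)

(0,0) (2,3)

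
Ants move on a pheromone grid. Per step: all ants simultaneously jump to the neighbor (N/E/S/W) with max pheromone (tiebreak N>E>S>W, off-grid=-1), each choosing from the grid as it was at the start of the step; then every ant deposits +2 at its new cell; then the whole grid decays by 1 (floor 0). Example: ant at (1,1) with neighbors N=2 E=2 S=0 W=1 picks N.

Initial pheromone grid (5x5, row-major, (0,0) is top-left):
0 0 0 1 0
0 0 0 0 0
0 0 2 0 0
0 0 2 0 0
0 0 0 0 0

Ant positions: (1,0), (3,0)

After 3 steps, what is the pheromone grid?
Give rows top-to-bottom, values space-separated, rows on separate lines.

After step 1: ants at (0,0),(2,0)
  1 0 0 0 0
  0 0 0 0 0
  1 0 1 0 0
  0 0 1 0 0
  0 0 0 0 0
After step 2: ants at (0,1),(1,0)
  0 1 0 0 0
  1 0 0 0 0
  0 0 0 0 0
  0 0 0 0 0
  0 0 0 0 0
After step 3: ants at (0,2),(0,0)
  1 0 1 0 0
  0 0 0 0 0
  0 0 0 0 0
  0 0 0 0 0
  0 0 0 0 0

1 0 1 0 0
0 0 0 0 0
0 0 0 0 0
0 0 0 0 0
0 0 0 0 0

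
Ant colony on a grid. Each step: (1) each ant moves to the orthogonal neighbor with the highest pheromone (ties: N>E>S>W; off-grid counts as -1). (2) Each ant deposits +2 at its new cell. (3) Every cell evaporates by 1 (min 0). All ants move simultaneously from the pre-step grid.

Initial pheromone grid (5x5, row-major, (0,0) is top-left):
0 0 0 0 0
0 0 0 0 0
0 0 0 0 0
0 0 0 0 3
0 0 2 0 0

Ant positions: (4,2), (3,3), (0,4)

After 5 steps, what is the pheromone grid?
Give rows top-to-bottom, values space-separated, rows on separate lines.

After step 1: ants at (3,2),(3,4),(1,4)
  0 0 0 0 0
  0 0 0 0 1
  0 0 0 0 0
  0 0 1 0 4
  0 0 1 0 0
After step 2: ants at (4,2),(2,4),(0,4)
  0 0 0 0 1
  0 0 0 0 0
  0 0 0 0 1
  0 0 0 0 3
  0 0 2 0 0
After step 3: ants at (3,2),(3,4),(1,4)
  0 0 0 0 0
  0 0 0 0 1
  0 0 0 0 0
  0 0 1 0 4
  0 0 1 0 0
After step 4: ants at (4,2),(2,4),(0,4)
  0 0 0 0 1
  0 0 0 0 0
  0 0 0 0 1
  0 0 0 0 3
  0 0 2 0 0
After step 5: ants at (3,2),(3,4),(1,4)
  0 0 0 0 0
  0 0 0 0 1
  0 0 0 0 0
  0 0 1 0 4
  0 0 1 0 0

0 0 0 0 0
0 0 0 0 1
0 0 0 0 0
0 0 1 0 4
0 0 1 0 0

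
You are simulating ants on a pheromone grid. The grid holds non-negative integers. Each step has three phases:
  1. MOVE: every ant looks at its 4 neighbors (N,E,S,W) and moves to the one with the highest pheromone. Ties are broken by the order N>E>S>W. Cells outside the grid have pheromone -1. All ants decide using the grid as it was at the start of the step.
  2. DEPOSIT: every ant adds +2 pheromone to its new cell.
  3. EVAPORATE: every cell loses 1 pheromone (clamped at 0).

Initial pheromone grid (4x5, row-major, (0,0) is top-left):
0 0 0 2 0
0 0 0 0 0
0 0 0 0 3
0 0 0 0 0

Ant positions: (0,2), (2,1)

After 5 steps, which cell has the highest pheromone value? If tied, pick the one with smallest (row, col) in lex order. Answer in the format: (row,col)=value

Answer: (0,3)=5

Derivation:
Step 1: ant0:(0,2)->E->(0,3) | ant1:(2,1)->N->(1,1)
  grid max=3 at (0,3)
Step 2: ant0:(0,3)->E->(0,4) | ant1:(1,1)->N->(0,1)
  grid max=2 at (0,3)
Step 3: ant0:(0,4)->W->(0,3) | ant1:(0,1)->E->(0,2)
  grid max=3 at (0,3)
Step 4: ant0:(0,3)->W->(0,2) | ant1:(0,2)->E->(0,3)
  grid max=4 at (0,3)
Step 5: ant0:(0,2)->E->(0,3) | ant1:(0,3)->W->(0,2)
  grid max=5 at (0,3)
Final grid:
  0 0 3 5 0
  0 0 0 0 0
  0 0 0 0 0
  0 0 0 0 0
Max pheromone 5 at (0,3)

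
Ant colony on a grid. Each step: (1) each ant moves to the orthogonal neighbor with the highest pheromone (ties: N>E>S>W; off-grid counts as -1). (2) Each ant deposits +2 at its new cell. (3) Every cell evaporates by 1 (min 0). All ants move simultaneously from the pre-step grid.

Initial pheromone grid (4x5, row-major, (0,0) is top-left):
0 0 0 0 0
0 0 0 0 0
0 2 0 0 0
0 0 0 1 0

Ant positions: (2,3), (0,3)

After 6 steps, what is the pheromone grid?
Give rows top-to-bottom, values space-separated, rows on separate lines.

After step 1: ants at (3,3),(0,4)
  0 0 0 0 1
  0 0 0 0 0
  0 1 0 0 0
  0 0 0 2 0
After step 2: ants at (2,3),(1,4)
  0 0 0 0 0
  0 0 0 0 1
  0 0 0 1 0
  0 0 0 1 0
After step 3: ants at (3,3),(0,4)
  0 0 0 0 1
  0 0 0 0 0
  0 0 0 0 0
  0 0 0 2 0
After step 4: ants at (2,3),(1,4)
  0 0 0 0 0
  0 0 0 0 1
  0 0 0 1 0
  0 0 0 1 0
After step 5: ants at (3,3),(0,4)
  0 0 0 0 1
  0 0 0 0 0
  0 0 0 0 0
  0 0 0 2 0
After step 6: ants at (2,3),(1,4)
  0 0 0 0 0
  0 0 0 0 1
  0 0 0 1 0
  0 0 0 1 0

0 0 0 0 0
0 0 0 0 1
0 0 0 1 0
0 0 0 1 0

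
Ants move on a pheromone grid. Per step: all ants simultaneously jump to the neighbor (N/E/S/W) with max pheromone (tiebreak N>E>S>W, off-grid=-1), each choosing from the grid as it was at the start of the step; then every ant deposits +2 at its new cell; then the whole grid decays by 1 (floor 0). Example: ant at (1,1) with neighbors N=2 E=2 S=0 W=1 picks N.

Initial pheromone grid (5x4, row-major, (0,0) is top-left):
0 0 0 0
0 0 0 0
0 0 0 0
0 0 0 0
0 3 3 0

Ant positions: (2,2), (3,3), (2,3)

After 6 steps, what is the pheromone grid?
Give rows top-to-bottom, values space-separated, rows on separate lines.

After step 1: ants at (1,2),(2,3),(1,3)
  0 0 0 0
  0 0 1 1
  0 0 0 1
  0 0 0 0
  0 2 2 0
After step 2: ants at (1,3),(1,3),(2,3)
  0 0 0 0
  0 0 0 4
  0 0 0 2
  0 0 0 0
  0 1 1 0
After step 3: ants at (2,3),(2,3),(1,3)
  0 0 0 0
  0 0 0 5
  0 0 0 5
  0 0 0 0
  0 0 0 0
After step 4: ants at (1,3),(1,3),(2,3)
  0 0 0 0
  0 0 0 8
  0 0 0 6
  0 0 0 0
  0 0 0 0
After step 5: ants at (2,3),(2,3),(1,3)
  0 0 0 0
  0 0 0 9
  0 0 0 9
  0 0 0 0
  0 0 0 0
After step 6: ants at (1,3),(1,3),(2,3)
  0 0 0 0
  0 0 0 12
  0 0 0 10
  0 0 0 0
  0 0 0 0

0 0 0 0
0 0 0 12
0 0 0 10
0 0 0 0
0 0 0 0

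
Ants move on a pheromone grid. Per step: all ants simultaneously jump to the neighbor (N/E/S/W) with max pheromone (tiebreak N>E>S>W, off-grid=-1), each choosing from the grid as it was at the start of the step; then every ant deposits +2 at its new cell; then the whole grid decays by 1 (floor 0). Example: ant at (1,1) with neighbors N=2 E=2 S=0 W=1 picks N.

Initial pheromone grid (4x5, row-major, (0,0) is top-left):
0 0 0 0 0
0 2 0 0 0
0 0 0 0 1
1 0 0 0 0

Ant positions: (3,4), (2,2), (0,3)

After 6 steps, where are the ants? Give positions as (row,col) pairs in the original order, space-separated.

Step 1: ant0:(3,4)->N->(2,4) | ant1:(2,2)->N->(1,2) | ant2:(0,3)->E->(0,4)
  grid max=2 at (2,4)
Step 2: ant0:(2,4)->N->(1,4) | ant1:(1,2)->W->(1,1) | ant2:(0,4)->S->(1,4)
  grid max=3 at (1,4)
Step 3: ant0:(1,4)->S->(2,4) | ant1:(1,1)->N->(0,1) | ant2:(1,4)->S->(2,4)
  grid max=4 at (2,4)
Step 4: ant0:(2,4)->N->(1,4) | ant1:(0,1)->S->(1,1) | ant2:(2,4)->N->(1,4)
  grid max=5 at (1,4)
Step 5: ant0:(1,4)->S->(2,4) | ant1:(1,1)->N->(0,1) | ant2:(1,4)->S->(2,4)
  grid max=6 at (2,4)
Step 6: ant0:(2,4)->N->(1,4) | ant1:(0,1)->S->(1,1) | ant2:(2,4)->N->(1,4)
  grid max=7 at (1,4)

(1,4) (1,1) (1,4)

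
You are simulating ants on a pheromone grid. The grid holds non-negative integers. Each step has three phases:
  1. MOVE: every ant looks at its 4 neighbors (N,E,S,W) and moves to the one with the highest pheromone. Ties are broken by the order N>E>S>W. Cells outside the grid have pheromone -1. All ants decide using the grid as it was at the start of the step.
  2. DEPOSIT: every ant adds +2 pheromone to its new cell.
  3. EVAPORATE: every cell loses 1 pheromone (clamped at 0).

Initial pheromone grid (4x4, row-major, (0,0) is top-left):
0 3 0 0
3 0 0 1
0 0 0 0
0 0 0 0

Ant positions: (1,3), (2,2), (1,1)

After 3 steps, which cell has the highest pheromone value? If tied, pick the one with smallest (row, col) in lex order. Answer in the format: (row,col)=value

Answer: (0,1)=6

Derivation:
Step 1: ant0:(1,3)->N->(0,3) | ant1:(2,2)->N->(1,2) | ant2:(1,1)->N->(0,1)
  grid max=4 at (0,1)
Step 2: ant0:(0,3)->S->(1,3) | ant1:(1,2)->N->(0,2) | ant2:(0,1)->E->(0,2)
  grid max=3 at (0,1)
Step 3: ant0:(1,3)->N->(0,3) | ant1:(0,2)->W->(0,1) | ant2:(0,2)->W->(0,1)
  grid max=6 at (0,1)
Final grid:
  0 6 2 1
  0 0 0 0
  0 0 0 0
  0 0 0 0
Max pheromone 6 at (0,1)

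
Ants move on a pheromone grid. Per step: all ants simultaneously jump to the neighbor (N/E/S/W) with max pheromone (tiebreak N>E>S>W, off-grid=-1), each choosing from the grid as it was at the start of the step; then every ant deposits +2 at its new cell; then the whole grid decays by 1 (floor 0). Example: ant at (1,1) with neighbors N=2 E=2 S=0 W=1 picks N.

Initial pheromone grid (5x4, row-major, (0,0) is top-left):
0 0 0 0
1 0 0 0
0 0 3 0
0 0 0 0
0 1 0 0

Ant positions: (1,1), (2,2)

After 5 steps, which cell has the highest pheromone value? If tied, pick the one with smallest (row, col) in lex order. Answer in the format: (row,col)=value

Step 1: ant0:(1,1)->W->(1,0) | ant1:(2,2)->N->(1,2)
  grid max=2 at (1,0)
Step 2: ant0:(1,0)->N->(0,0) | ant1:(1,2)->S->(2,2)
  grid max=3 at (2,2)
Step 3: ant0:(0,0)->S->(1,0) | ant1:(2,2)->N->(1,2)
  grid max=2 at (1,0)
Step 4: ant0:(1,0)->N->(0,0) | ant1:(1,2)->S->(2,2)
  grid max=3 at (2,2)
Step 5: ant0:(0,0)->S->(1,0) | ant1:(2,2)->N->(1,2)
  grid max=2 at (1,0)
Final grid:
  0 0 0 0
  2 0 1 0
  0 0 2 0
  0 0 0 0
  0 0 0 0
Max pheromone 2 at (1,0)

Answer: (1,0)=2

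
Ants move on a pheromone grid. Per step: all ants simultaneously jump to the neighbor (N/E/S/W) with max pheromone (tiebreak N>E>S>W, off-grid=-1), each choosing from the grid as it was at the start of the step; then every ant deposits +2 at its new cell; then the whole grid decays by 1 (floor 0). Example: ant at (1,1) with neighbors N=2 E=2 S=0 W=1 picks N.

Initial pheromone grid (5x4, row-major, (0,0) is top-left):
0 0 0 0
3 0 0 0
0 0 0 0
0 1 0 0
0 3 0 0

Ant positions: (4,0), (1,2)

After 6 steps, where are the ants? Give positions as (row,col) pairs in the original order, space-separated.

Step 1: ant0:(4,0)->E->(4,1) | ant1:(1,2)->N->(0,2)
  grid max=4 at (4,1)
Step 2: ant0:(4,1)->N->(3,1) | ant1:(0,2)->E->(0,3)
  grid max=3 at (4,1)
Step 3: ant0:(3,1)->S->(4,1) | ant1:(0,3)->S->(1,3)
  grid max=4 at (4,1)
Step 4: ant0:(4,1)->N->(3,1) | ant1:(1,3)->N->(0,3)
  grid max=3 at (4,1)
Step 5: ant0:(3,1)->S->(4,1) | ant1:(0,3)->S->(1,3)
  grid max=4 at (4,1)
Step 6: ant0:(4,1)->N->(3,1) | ant1:(1,3)->N->(0,3)
  grid max=3 at (4,1)

(3,1) (0,3)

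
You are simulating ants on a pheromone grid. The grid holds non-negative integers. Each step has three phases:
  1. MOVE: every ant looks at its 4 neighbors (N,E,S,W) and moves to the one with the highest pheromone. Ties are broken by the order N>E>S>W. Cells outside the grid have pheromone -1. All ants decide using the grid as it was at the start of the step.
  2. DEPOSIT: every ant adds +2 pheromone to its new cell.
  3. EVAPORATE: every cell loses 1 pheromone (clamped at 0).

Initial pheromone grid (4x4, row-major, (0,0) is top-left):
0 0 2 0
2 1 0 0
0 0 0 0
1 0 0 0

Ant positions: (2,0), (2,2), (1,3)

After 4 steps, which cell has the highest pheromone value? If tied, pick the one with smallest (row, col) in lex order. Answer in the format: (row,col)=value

Answer: (0,2)=6

Derivation:
Step 1: ant0:(2,0)->N->(1,0) | ant1:(2,2)->N->(1,2) | ant2:(1,3)->N->(0,3)
  grid max=3 at (1,0)
Step 2: ant0:(1,0)->N->(0,0) | ant1:(1,2)->N->(0,2) | ant2:(0,3)->W->(0,2)
  grid max=4 at (0,2)
Step 3: ant0:(0,0)->S->(1,0) | ant1:(0,2)->E->(0,3) | ant2:(0,2)->E->(0,3)
  grid max=3 at (0,2)
Step 4: ant0:(1,0)->N->(0,0) | ant1:(0,3)->W->(0,2) | ant2:(0,3)->W->(0,2)
  grid max=6 at (0,2)
Final grid:
  1 0 6 2
  2 0 0 0
  0 0 0 0
  0 0 0 0
Max pheromone 6 at (0,2)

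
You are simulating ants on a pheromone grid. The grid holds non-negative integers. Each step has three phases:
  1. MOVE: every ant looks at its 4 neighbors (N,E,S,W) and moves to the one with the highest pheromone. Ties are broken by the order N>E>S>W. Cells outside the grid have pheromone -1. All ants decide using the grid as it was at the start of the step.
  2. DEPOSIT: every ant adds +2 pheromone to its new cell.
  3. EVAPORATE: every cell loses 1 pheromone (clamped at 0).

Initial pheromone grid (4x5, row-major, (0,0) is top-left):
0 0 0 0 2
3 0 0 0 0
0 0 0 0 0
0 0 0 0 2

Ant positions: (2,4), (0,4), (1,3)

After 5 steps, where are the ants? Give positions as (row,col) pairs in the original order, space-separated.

Step 1: ant0:(2,4)->S->(3,4) | ant1:(0,4)->S->(1,4) | ant2:(1,3)->N->(0,3)
  grid max=3 at (3,4)
Step 2: ant0:(3,4)->N->(2,4) | ant1:(1,4)->N->(0,4) | ant2:(0,3)->E->(0,4)
  grid max=4 at (0,4)
Step 3: ant0:(2,4)->S->(3,4) | ant1:(0,4)->S->(1,4) | ant2:(0,4)->S->(1,4)
  grid max=3 at (0,4)
Step 4: ant0:(3,4)->N->(2,4) | ant1:(1,4)->N->(0,4) | ant2:(1,4)->N->(0,4)
  grid max=6 at (0,4)
Step 5: ant0:(2,4)->N->(1,4) | ant1:(0,4)->S->(1,4) | ant2:(0,4)->S->(1,4)
  grid max=7 at (1,4)

(1,4) (1,4) (1,4)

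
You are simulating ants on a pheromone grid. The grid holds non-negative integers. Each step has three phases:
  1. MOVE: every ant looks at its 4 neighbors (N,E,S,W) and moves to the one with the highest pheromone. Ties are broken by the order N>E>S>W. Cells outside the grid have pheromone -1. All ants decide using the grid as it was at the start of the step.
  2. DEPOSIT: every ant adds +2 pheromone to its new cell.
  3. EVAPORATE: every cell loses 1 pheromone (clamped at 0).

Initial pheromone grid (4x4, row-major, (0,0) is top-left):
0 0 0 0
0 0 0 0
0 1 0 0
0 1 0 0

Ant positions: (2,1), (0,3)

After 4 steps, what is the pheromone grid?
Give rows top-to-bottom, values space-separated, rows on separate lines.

After step 1: ants at (3,1),(1,3)
  0 0 0 0
  0 0 0 1
  0 0 0 0
  0 2 0 0
After step 2: ants at (2,1),(0,3)
  0 0 0 1
  0 0 0 0
  0 1 0 0
  0 1 0 0
After step 3: ants at (3,1),(1,3)
  0 0 0 0
  0 0 0 1
  0 0 0 0
  0 2 0 0
After step 4: ants at (2,1),(0,3)
  0 0 0 1
  0 0 0 0
  0 1 0 0
  0 1 0 0

0 0 0 1
0 0 0 0
0 1 0 0
0 1 0 0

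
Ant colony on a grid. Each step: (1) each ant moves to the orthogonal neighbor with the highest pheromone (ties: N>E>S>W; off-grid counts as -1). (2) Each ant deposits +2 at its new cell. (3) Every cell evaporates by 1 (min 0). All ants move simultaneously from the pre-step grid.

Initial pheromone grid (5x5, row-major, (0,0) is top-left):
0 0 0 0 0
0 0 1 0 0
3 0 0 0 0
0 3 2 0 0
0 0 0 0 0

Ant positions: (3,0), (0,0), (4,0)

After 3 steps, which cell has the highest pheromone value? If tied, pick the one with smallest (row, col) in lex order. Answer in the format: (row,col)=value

Answer: (2,0)=6

Derivation:
Step 1: ant0:(3,0)->N->(2,0) | ant1:(0,0)->E->(0,1) | ant2:(4,0)->N->(3,0)
  grid max=4 at (2,0)
Step 2: ant0:(2,0)->S->(3,0) | ant1:(0,1)->E->(0,2) | ant2:(3,0)->N->(2,0)
  grid max=5 at (2,0)
Step 3: ant0:(3,0)->N->(2,0) | ant1:(0,2)->E->(0,3) | ant2:(2,0)->S->(3,0)
  grid max=6 at (2,0)
Final grid:
  0 0 0 1 0
  0 0 0 0 0
  6 0 0 0 0
  3 0 0 0 0
  0 0 0 0 0
Max pheromone 6 at (2,0)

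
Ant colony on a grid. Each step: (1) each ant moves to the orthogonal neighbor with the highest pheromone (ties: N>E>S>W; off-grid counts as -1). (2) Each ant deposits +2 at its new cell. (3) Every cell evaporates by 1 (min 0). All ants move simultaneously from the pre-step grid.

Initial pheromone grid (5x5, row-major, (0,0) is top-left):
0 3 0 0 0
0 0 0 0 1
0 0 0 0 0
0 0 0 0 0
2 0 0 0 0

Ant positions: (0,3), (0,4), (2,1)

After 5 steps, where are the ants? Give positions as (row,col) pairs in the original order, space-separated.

Step 1: ant0:(0,3)->E->(0,4) | ant1:(0,4)->S->(1,4) | ant2:(2,1)->N->(1,1)
  grid max=2 at (0,1)
Step 2: ant0:(0,4)->S->(1,4) | ant1:(1,4)->N->(0,4) | ant2:(1,1)->N->(0,1)
  grid max=3 at (0,1)
Step 3: ant0:(1,4)->N->(0,4) | ant1:(0,4)->S->(1,4) | ant2:(0,1)->E->(0,2)
  grid max=4 at (1,4)
Step 4: ant0:(0,4)->S->(1,4) | ant1:(1,4)->N->(0,4) | ant2:(0,2)->W->(0,1)
  grid max=5 at (1,4)
Step 5: ant0:(1,4)->N->(0,4) | ant1:(0,4)->S->(1,4) | ant2:(0,1)->E->(0,2)
  grid max=6 at (1,4)

(0,4) (1,4) (0,2)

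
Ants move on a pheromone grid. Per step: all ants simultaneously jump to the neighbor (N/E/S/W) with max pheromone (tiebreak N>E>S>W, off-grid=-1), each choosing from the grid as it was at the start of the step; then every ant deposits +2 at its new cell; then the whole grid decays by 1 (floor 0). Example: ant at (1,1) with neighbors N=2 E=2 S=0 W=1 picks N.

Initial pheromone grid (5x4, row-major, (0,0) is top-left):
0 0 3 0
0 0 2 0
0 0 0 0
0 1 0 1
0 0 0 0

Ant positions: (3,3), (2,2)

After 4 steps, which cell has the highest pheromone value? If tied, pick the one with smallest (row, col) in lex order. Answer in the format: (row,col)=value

Step 1: ant0:(3,3)->N->(2,3) | ant1:(2,2)->N->(1,2)
  grid max=3 at (1,2)
Step 2: ant0:(2,3)->N->(1,3) | ant1:(1,2)->N->(0,2)
  grid max=3 at (0,2)
Step 3: ant0:(1,3)->W->(1,2) | ant1:(0,2)->S->(1,2)
  grid max=5 at (1,2)
Step 4: ant0:(1,2)->N->(0,2) | ant1:(1,2)->N->(0,2)
  grid max=5 at (0,2)
Final grid:
  0 0 5 0
  0 0 4 0
  0 0 0 0
  0 0 0 0
  0 0 0 0
Max pheromone 5 at (0,2)

Answer: (0,2)=5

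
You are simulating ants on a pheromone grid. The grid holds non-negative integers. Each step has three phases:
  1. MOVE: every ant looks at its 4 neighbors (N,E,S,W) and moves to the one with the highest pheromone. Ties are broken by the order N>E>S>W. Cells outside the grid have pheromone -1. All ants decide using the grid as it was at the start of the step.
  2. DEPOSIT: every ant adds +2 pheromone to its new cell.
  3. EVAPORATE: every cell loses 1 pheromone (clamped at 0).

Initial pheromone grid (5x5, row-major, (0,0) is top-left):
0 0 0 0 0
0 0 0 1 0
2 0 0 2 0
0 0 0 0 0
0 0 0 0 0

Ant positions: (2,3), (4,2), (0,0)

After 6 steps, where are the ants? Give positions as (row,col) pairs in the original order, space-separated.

Step 1: ant0:(2,3)->N->(1,3) | ant1:(4,2)->N->(3,2) | ant2:(0,0)->E->(0,1)
  grid max=2 at (1,3)
Step 2: ant0:(1,3)->S->(2,3) | ant1:(3,2)->N->(2,2) | ant2:(0,1)->E->(0,2)
  grid max=2 at (2,3)
Step 3: ant0:(2,3)->N->(1,3) | ant1:(2,2)->E->(2,3) | ant2:(0,2)->E->(0,3)
  grid max=3 at (2,3)
Step 4: ant0:(1,3)->S->(2,3) | ant1:(2,3)->N->(1,3) | ant2:(0,3)->S->(1,3)
  grid max=5 at (1,3)
Step 5: ant0:(2,3)->N->(1,3) | ant1:(1,3)->S->(2,3) | ant2:(1,3)->S->(2,3)
  grid max=7 at (2,3)
Step 6: ant0:(1,3)->S->(2,3) | ant1:(2,3)->N->(1,3) | ant2:(2,3)->N->(1,3)
  grid max=9 at (1,3)

(2,3) (1,3) (1,3)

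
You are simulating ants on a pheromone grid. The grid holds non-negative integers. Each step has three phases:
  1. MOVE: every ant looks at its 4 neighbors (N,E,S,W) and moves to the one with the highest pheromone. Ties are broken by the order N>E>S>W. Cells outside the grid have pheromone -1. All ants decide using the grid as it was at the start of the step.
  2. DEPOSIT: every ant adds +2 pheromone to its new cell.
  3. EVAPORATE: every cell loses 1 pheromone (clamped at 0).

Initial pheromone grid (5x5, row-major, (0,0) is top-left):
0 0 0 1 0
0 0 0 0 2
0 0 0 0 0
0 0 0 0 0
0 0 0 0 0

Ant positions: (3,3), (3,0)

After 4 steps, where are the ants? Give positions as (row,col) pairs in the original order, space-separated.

Step 1: ant0:(3,3)->N->(2,3) | ant1:(3,0)->N->(2,0)
  grid max=1 at (1,4)
Step 2: ant0:(2,3)->N->(1,3) | ant1:(2,0)->N->(1,0)
  grid max=1 at (1,0)
Step 3: ant0:(1,3)->N->(0,3) | ant1:(1,0)->N->(0,0)
  grid max=1 at (0,0)
Step 4: ant0:(0,3)->E->(0,4) | ant1:(0,0)->E->(0,1)
  grid max=1 at (0,1)

(0,4) (0,1)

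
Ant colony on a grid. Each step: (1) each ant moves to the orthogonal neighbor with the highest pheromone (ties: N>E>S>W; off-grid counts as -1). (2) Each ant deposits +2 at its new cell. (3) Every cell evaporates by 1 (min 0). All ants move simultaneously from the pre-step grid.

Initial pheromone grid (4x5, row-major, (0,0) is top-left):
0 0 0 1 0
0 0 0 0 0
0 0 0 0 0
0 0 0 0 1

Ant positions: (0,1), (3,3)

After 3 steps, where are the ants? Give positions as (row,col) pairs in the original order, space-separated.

Step 1: ant0:(0,1)->E->(0,2) | ant1:(3,3)->E->(3,4)
  grid max=2 at (3,4)
Step 2: ant0:(0,2)->E->(0,3) | ant1:(3,4)->N->(2,4)
  grid max=1 at (0,3)
Step 3: ant0:(0,3)->E->(0,4) | ant1:(2,4)->S->(3,4)
  grid max=2 at (3,4)

(0,4) (3,4)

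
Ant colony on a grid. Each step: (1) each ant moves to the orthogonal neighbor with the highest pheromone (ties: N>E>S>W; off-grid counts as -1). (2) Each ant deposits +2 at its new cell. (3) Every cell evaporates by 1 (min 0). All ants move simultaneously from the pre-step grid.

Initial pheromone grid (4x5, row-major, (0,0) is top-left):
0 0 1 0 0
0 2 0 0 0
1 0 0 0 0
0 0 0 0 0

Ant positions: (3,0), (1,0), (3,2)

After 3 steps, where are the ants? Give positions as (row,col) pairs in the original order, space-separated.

Step 1: ant0:(3,0)->N->(2,0) | ant1:(1,0)->E->(1,1) | ant2:(3,2)->N->(2,2)
  grid max=3 at (1,1)
Step 2: ant0:(2,0)->N->(1,0) | ant1:(1,1)->N->(0,1) | ant2:(2,2)->N->(1,2)
  grid max=2 at (1,1)
Step 3: ant0:(1,0)->E->(1,1) | ant1:(0,1)->S->(1,1) | ant2:(1,2)->W->(1,1)
  grid max=7 at (1,1)

(1,1) (1,1) (1,1)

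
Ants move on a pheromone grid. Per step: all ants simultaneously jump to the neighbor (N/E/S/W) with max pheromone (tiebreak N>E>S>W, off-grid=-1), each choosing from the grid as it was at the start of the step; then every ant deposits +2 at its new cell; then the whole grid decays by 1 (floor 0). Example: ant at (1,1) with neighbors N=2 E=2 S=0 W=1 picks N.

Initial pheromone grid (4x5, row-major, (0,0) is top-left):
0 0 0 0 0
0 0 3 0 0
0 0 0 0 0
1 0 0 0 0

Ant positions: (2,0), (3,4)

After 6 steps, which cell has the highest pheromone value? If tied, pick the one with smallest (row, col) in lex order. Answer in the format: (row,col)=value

Answer: (1,4)=1

Derivation:
Step 1: ant0:(2,0)->S->(3,0) | ant1:(3,4)->N->(2,4)
  grid max=2 at (1,2)
Step 2: ant0:(3,0)->N->(2,0) | ant1:(2,4)->N->(1,4)
  grid max=1 at (1,2)
Step 3: ant0:(2,0)->S->(3,0) | ant1:(1,4)->N->(0,4)
  grid max=2 at (3,0)
Step 4: ant0:(3,0)->N->(2,0) | ant1:(0,4)->S->(1,4)
  grid max=1 at (1,4)
Step 5: ant0:(2,0)->S->(3,0) | ant1:(1,4)->N->(0,4)
  grid max=2 at (3,0)
Step 6: ant0:(3,0)->N->(2,0) | ant1:(0,4)->S->(1,4)
  grid max=1 at (1,4)
Final grid:
  0 0 0 0 0
  0 0 0 0 1
  1 0 0 0 0
  1 0 0 0 0
Max pheromone 1 at (1,4)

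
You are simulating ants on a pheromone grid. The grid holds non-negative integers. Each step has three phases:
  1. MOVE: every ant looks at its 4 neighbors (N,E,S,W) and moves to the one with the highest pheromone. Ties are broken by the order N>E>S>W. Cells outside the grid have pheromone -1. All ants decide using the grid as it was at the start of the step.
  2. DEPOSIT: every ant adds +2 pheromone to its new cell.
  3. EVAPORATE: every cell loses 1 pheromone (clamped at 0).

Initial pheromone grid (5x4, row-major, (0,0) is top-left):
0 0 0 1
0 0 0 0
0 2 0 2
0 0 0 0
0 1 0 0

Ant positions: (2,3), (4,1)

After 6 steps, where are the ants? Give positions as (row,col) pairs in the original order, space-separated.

Step 1: ant0:(2,3)->N->(1,3) | ant1:(4,1)->N->(3,1)
  grid max=1 at (1,3)
Step 2: ant0:(1,3)->S->(2,3) | ant1:(3,1)->N->(2,1)
  grid max=2 at (2,1)
Step 3: ant0:(2,3)->N->(1,3) | ant1:(2,1)->N->(1,1)
  grid max=1 at (1,1)
Step 4: ant0:(1,3)->S->(2,3) | ant1:(1,1)->S->(2,1)
  grid max=2 at (2,1)
Step 5: ant0:(2,3)->N->(1,3) | ant1:(2,1)->N->(1,1)
  grid max=1 at (1,1)
Step 6: ant0:(1,3)->S->(2,3) | ant1:(1,1)->S->(2,1)
  grid max=2 at (2,1)

(2,3) (2,1)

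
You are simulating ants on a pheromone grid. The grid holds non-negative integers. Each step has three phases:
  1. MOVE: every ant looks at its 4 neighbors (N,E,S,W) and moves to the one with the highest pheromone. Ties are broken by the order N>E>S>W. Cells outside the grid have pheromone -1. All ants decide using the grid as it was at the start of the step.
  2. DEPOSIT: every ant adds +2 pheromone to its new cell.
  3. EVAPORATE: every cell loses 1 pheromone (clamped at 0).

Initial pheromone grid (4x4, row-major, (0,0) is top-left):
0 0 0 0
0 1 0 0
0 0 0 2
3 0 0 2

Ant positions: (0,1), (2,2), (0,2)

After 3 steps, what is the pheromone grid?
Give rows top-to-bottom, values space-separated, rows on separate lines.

After step 1: ants at (1,1),(2,3),(0,3)
  0 0 0 1
  0 2 0 0
  0 0 0 3
  2 0 0 1
After step 2: ants at (0,1),(3,3),(1,3)
  0 1 0 0
  0 1 0 1
  0 0 0 2
  1 0 0 2
After step 3: ants at (1,1),(2,3),(2,3)
  0 0 0 0
  0 2 0 0
  0 0 0 5
  0 0 0 1

0 0 0 0
0 2 0 0
0 0 0 5
0 0 0 1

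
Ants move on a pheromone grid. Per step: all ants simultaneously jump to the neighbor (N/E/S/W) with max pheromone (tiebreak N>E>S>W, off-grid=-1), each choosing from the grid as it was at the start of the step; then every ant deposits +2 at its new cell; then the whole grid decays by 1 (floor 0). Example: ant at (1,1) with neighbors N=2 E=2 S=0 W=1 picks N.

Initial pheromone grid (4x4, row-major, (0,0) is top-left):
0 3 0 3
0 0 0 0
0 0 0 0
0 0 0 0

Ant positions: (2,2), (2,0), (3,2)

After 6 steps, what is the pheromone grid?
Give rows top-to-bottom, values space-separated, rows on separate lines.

After step 1: ants at (1,2),(1,0),(2,2)
  0 2 0 2
  1 0 1 0
  0 0 1 0
  0 0 0 0
After step 2: ants at (2,2),(0,0),(1,2)
  1 1 0 1
  0 0 2 0
  0 0 2 0
  0 0 0 0
After step 3: ants at (1,2),(0,1),(2,2)
  0 2 0 0
  0 0 3 0
  0 0 3 0
  0 0 0 0
After step 4: ants at (2,2),(0,2),(1,2)
  0 1 1 0
  0 0 4 0
  0 0 4 0
  0 0 0 0
After step 5: ants at (1,2),(1,2),(2,2)
  0 0 0 0
  0 0 7 0
  0 0 5 0
  0 0 0 0
After step 6: ants at (2,2),(2,2),(1,2)
  0 0 0 0
  0 0 8 0
  0 0 8 0
  0 0 0 0

0 0 0 0
0 0 8 0
0 0 8 0
0 0 0 0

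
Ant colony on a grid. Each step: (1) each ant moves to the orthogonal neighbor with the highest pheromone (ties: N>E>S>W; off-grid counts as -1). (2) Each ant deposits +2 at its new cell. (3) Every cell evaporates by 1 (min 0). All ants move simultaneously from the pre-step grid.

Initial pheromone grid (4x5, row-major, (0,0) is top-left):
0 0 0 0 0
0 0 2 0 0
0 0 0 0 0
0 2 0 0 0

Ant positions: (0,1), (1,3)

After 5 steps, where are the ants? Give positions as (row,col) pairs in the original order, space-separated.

Step 1: ant0:(0,1)->E->(0,2) | ant1:(1,3)->W->(1,2)
  grid max=3 at (1,2)
Step 2: ant0:(0,2)->S->(1,2) | ant1:(1,2)->N->(0,2)
  grid max=4 at (1,2)
Step 3: ant0:(1,2)->N->(0,2) | ant1:(0,2)->S->(1,2)
  grid max=5 at (1,2)
Step 4: ant0:(0,2)->S->(1,2) | ant1:(1,2)->N->(0,2)
  grid max=6 at (1,2)
Step 5: ant0:(1,2)->N->(0,2) | ant1:(0,2)->S->(1,2)
  grid max=7 at (1,2)

(0,2) (1,2)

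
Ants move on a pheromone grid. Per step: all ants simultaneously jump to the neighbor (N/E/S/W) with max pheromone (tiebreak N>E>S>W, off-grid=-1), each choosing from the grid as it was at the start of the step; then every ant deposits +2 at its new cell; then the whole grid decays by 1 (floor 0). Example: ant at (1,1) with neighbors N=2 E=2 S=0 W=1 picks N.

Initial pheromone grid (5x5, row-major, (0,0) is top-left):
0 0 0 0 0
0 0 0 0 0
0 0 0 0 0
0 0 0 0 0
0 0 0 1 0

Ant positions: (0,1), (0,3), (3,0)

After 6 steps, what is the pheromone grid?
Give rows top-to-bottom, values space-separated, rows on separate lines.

After step 1: ants at (0,2),(0,4),(2,0)
  0 0 1 0 1
  0 0 0 0 0
  1 0 0 0 0
  0 0 0 0 0
  0 0 0 0 0
After step 2: ants at (0,3),(1,4),(1,0)
  0 0 0 1 0
  1 0 0 0 1
  0 0 0 0 0
  0 0 0 0 0
  0 0 0 0 0
After step 3: ants at (0,4),(0,4),(0,0)
  1 0 0 0 3
  0 0 0 0 0
  0 0 0 0 0
  0 0 0 0 0
  0 0 0 0 0
After step 4: ants at (1,4),(1,4),(0,1)
  0 1 0 0 2
  0 0 0 0 3
  0 0 0 0 0
  0 0 0 0 0
  0 0 0 0 0
After step 5: ants at (0,4),(0,4),(0,2)
  0 0 1 0 5
  0 0 0 0 2
  0 0 0 0 0
  0 0 0 0 0
  0 0 0 0 0
After step 6: ants at (1,4),(1,4),(0,3)
  0 0 0 1 4
  0 0 0 0 5
  0 0 0 0 0
  0 0 0 0 0
  0 0 0 0 0

0 0 0 1 4
0 0 0 0 5
0 0 0 0 0
0 0 0 0 0
0 0 0 0 0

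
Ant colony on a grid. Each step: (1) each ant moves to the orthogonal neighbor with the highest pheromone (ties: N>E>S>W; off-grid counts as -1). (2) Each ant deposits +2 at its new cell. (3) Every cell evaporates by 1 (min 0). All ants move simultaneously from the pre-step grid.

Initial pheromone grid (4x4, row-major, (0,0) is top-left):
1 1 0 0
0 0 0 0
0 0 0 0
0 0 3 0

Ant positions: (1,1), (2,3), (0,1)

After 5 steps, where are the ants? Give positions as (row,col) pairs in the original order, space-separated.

Step 1: ant0:(1,1)->N->(0,1) | ant1:(2,3)->N->(1,3) | ant2:(0,1)->W->(0,0)
  grid max=2 at (0,0)
Step 2: ant0:(0,1)->W->(0,0) | ant1:(1,3)->N->(0,3) | ant2:(0,0)->E->(0,1)
  grid max=3 at (0,0)
Step 3: ant0:(0,0)->E->(0,1) | ant1:(0,3)->S->(1,3) | ant2:(0,1)->W->(0,0)
  grid max=4 at (0,0)
Step 4: ant0:(0,1)->W->(0,0) | ant1:(1,3)->N->(0,3) | ant2:(0,0)->E->(0,1)
  grid max=5 at (0,0)
Step 5: ant0:(0,0)->E->(0,1) | ant1:(0,3)->S->(1,3) | ant2:(0,1)->W->(0,0)
  grid max=6 at (0,0)

(0,1) (1,3) (0,0)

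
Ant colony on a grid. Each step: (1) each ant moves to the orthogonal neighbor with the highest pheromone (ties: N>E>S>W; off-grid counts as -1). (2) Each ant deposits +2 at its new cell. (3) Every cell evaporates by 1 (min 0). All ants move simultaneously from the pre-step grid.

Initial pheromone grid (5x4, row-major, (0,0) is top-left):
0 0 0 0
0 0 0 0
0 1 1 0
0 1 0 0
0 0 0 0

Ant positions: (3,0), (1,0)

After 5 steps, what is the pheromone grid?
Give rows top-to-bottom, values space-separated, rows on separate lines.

After step 1: ants at (3,1),(0,0)
  1 0 0 0
  0 0 0 0
  0 0 0 0
  0 2 0 0
  0 0 0 0
After step 2: ants at (2,1),(0,1)
  0 1 0 0
  0 0 0 0
  0 1 0 0
  0 1 0 0
  0 0 0 0
After step 3: ants at (3,1),(0,2)
  0 0 1 0
  0 0 0 0
  0 0 0 0
  0 2 0 0
  0 0 0 0
After step 4: ants at (2,1),(0,3)
  0 0 0 1
  0 0 0 0
  0 1 0 0
  0 1 0 0
  0 0 0 0
After step 5: ants at (3,1),(1,3)
  0 0 0 0
  0 0 0 1
  0 0 0 0
  0 2 0 0
  0 0 0 0

0 0 0 0
0 0 0 1
0 0 0 0
0 2 0 0
0 0 0 0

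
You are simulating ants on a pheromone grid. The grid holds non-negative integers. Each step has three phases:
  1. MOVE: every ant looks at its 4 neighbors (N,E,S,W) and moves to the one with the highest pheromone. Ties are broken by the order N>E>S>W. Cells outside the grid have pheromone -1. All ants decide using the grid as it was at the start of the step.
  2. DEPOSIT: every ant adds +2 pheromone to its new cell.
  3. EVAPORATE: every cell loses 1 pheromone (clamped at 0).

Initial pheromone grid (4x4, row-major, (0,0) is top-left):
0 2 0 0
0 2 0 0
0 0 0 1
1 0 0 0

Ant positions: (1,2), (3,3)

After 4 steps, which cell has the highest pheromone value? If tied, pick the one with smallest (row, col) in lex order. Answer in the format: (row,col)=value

Step 1: ant0:(1,2)->W->(1,1) | ant1:(3,3)->N->(2,3)
  grid max=3 at (1,1)
Step 2: ant0:(1,1)->N->(0,1) | ant1:(2,3)->N->(1,3)
  grid max=2 at (0,1)
Step 3: ant0:(0,1)->S->(1,1) | ant1:(1,3)->S->(2,3)
  grid max=3 at (1,1)
Step 4: ant0:(1,1)->N->(0,1) | ant1:(2,3)->N->(1,3)
  grid max=2 at (0,1)
Final grid:
  0 2 0 0
  0 2 0 1
  0 0 0 1
  0 0 0 0
Max pheromone 2 at (0,1)

Answer: (0,1)=2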